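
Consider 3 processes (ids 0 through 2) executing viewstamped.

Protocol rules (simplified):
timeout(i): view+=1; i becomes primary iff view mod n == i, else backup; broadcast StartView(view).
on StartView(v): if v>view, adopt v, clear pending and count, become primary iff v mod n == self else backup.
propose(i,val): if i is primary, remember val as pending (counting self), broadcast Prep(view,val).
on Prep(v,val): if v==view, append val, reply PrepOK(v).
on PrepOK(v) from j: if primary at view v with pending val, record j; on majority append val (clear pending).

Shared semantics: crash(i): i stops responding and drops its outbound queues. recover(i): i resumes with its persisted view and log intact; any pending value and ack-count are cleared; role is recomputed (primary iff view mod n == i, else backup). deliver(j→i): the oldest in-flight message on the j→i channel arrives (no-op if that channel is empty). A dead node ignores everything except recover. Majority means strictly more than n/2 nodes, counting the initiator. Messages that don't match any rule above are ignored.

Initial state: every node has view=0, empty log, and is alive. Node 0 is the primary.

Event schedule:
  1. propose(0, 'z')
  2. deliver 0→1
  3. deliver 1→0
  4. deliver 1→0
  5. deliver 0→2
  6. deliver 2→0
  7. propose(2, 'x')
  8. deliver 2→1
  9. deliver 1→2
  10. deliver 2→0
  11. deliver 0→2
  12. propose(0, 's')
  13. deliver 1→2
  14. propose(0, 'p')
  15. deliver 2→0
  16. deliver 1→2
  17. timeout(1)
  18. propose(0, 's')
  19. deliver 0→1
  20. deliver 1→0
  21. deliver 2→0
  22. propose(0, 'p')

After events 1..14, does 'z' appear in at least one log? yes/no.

1. propose(0,'z'):  nop
2. deliver 0→1:  <1:back v0 z>
3. deliver 1→0:  <0:prim v0 z>
4. deliver 1→0:  nop
5. deliver 0→2:  <2:back v0 z>
6. deliver 2→0:  nop
7. propose(2,'x'):  nop
8. deliver 2→1:  nop
9. deliver 1→2:  nop
10. deliver 2→0:  nop
11. deliver 0→2:  nop
12. propose(0,'s'):  nop
13. deliver 1→2:  nop
14. propose(0,'p'):  nop

yes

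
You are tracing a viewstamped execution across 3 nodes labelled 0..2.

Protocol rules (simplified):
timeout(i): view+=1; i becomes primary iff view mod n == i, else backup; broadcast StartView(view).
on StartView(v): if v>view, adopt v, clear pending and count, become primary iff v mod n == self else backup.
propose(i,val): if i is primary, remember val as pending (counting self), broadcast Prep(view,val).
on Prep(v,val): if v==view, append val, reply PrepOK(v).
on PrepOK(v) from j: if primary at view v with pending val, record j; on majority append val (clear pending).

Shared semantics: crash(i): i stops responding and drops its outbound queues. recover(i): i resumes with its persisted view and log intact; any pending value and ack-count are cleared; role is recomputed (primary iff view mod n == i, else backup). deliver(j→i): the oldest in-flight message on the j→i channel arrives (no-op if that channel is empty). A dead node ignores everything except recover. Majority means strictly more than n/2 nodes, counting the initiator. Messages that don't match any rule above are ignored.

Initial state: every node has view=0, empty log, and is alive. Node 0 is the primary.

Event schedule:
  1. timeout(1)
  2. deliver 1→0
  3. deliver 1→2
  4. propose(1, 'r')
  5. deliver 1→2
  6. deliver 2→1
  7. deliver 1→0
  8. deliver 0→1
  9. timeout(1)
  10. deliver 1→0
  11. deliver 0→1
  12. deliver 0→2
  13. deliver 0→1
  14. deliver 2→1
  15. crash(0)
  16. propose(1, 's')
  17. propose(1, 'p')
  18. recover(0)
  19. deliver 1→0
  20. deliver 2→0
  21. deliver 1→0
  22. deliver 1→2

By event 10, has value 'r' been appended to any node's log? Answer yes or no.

yes

step 1 timeout(1): 1={prim,v=1,log=-}
step 2 deliver 1→0: 0={back,v=1,log=-}
step 3 deliver 1→2: 2={back,v=1,log=-}
step 4 propose(1,'r'): —
step 5 deliver 1→2: 2={back,v=1,log=r}
step 6 deliver 2→1: 1={prim,v=1,log=r}
step 7 deliver 1→0: 0={back,v=1,log=r}
step 8 deliver 0→1: —
step 9 timeout(1): 1={back,v=2,log=r}
step 10 deliver 1→0: 0={back,v=2,log=r}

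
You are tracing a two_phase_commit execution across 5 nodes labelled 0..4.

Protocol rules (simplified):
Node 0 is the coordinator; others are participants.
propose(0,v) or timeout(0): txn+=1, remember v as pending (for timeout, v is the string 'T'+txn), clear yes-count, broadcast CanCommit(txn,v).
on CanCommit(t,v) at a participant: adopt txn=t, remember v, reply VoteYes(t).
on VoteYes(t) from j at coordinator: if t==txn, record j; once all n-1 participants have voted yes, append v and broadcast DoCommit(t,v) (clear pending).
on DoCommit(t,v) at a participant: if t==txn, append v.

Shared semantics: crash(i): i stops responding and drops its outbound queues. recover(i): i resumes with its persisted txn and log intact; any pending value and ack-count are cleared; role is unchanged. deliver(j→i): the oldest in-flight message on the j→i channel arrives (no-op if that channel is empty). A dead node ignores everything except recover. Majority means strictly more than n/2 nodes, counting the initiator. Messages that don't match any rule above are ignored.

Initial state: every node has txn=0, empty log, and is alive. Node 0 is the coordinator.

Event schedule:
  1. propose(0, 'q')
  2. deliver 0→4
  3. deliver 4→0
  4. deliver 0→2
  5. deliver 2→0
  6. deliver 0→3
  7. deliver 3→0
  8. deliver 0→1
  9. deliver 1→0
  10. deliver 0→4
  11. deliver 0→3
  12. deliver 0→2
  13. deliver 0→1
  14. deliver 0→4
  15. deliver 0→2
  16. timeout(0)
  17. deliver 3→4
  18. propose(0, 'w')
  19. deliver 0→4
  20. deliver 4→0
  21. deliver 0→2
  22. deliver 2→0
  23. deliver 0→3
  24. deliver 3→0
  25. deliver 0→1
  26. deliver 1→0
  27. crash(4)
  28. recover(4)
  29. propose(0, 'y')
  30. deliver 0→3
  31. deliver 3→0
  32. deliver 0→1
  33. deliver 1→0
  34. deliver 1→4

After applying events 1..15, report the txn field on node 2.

step 1 propose(0,'q'): 0={coor,t=1,log=-}
step 2 deliver 0→4: 4={part,t=1,log=-}
step 3 deliver 4→0: —
step 4 deliver 0→2: 2={part,t=1,log=-}
step 5 deliver 2→0: —
step 6 deliver 0→3: 3={part,t=1,log=-}
step 7 deliver 3→0: —
step 8 deliver 0→1: 1={part,t=1,log=-}
step 9 deliver 1→0: 0={coor,t=1,log=q}
step 10 deliver 0→4: 4={part,t=1,log=q}
step 11 deliver 0→3: 3={part,t=1,log=q}
step 12 deliver 0→2: 2={part,t=1,log=q}
step 13 deliver 0→1: 1={part,t=1,log=q}
step 14 deliver 0→4: —
step 15 deliver 0→2: —

1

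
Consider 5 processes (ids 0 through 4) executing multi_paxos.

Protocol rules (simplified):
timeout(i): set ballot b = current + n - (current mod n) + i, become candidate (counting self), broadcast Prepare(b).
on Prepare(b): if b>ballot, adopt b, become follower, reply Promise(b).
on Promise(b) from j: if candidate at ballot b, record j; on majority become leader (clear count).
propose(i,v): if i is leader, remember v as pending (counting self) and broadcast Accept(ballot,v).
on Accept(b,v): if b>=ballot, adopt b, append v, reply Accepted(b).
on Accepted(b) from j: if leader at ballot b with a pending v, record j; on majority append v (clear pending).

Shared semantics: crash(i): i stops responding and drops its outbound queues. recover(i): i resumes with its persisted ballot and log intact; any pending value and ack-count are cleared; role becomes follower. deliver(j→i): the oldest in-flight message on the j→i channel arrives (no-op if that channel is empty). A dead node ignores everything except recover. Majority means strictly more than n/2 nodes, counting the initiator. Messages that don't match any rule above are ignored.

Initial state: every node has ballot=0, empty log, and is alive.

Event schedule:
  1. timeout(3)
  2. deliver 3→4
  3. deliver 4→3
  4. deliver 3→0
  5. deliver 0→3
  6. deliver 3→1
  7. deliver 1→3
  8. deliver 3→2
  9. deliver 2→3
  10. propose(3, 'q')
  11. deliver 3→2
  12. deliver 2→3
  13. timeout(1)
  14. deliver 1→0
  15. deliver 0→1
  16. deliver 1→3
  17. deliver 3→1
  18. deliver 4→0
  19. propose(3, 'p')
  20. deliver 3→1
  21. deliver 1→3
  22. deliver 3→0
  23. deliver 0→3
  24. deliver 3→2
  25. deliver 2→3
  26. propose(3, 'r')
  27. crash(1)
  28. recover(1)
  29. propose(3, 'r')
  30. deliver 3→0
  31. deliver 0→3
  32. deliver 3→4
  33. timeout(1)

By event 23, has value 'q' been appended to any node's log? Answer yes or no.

after 1 — timeout(3): n3:cand/b8/[-]
after 2 — deliver 3→4: n4:foll/b8/[-]
after 3 — deliver 4→3: ·
after 4 — deliver 3→0: n0:foll/b8/[-]
after 5 — deliver 0→3: n3:lead/b8/[-]
after 6 — deliver 3→1: n1:foll/b8/[-]
after 7 — deliver 1→3: ·
after 8 — deliver 3→2: n2:foll/b8/[-]
after 9 — deliver 2→3: ·
after 10 — propose(3,'q'): ·
after 11 — deliver 3→2: n2:foll/b8/[q]
after 12 — deliver 2→3: ·
after 13 — timeout(1): n1:cand/b11/[-]
after 14 — deliver 1→0: n0:foll/b11/[-]
after 15 — deliver 0→1: ·
after 16 — deliver 1→3: n3:foll/b11/[-]
after 17 — deliver 3→1: ·
after 18 — deliver 4→0: ·
after 19 — propose(3,'p'): ·
after 20 — deliver 3→1: n1:lead/b11/[-]
after 21 — deliver 1→3: ·
after 22 — deliver 3→0: ·
after 23 — deliver 0→3: ·

yes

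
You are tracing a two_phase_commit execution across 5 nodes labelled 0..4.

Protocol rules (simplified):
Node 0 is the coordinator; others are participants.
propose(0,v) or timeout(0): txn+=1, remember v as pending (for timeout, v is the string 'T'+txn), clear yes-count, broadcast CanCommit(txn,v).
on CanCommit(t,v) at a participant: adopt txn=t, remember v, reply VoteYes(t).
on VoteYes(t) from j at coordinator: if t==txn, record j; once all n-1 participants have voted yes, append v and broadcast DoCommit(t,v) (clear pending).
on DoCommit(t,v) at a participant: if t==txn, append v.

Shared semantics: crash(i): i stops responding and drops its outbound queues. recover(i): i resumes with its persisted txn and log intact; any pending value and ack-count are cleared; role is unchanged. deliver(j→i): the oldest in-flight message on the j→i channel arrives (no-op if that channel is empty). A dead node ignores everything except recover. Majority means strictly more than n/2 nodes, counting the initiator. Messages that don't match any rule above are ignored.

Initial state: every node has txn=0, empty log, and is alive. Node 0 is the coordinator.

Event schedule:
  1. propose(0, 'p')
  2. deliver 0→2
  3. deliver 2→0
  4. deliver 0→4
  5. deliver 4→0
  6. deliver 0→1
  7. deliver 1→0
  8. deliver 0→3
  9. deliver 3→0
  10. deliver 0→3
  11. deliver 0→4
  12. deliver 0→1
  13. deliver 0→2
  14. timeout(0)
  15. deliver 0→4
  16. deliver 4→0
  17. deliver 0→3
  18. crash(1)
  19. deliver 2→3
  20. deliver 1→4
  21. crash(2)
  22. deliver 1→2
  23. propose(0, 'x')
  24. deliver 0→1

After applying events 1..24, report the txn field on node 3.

2

after 1 — propose(0,'p'): n0:coor/t1/[-]
after 2 — deliver 0→2: n2:part/t1/[-]
after 3 — deliver 2→0: ·
after 4 — deliver 0→4: n4:part/t1/[-]
after 5 — deliver 4→0: ·
after 6 — deliver 0→1: n1:part/t1/[-]
after 7 — deliver 1→0: ·
after 8 — deliver 0→3: n3:part/t1/[-]
after 9 — deliver 3→0: n0:coor/t1/[p]
after 10 — deliver 0→3: n3:part/t1/[p]
after 11 — deliver 0→4: n4:part/t1/[p]
after 12 — deliver 0→1: n1:part/t1/[p]
after 13 — deliver 0→2: n2:part/t1/[p]
after 14 — timeout(0): n0:coor/t2/[p]
after 15 — deliver 0→4: n4:part/t2/[p]
after 16 — deliver 4→0: ·
after 17 — deliver 0→3: n3:part/t2/[p]
after 18 — crash(1): n1:✗part/t1/[p]
after 19 — deliver 2→3: ·
after 20 — deliver 1→4: ·
after 21 — crash(2): n2:✗part/t1/[p]
after 22 — deliver 1→2: ·
after 23 — propose(0,'x'): n0:coor/t3/[p]
after 24 — deliver 0→1: ·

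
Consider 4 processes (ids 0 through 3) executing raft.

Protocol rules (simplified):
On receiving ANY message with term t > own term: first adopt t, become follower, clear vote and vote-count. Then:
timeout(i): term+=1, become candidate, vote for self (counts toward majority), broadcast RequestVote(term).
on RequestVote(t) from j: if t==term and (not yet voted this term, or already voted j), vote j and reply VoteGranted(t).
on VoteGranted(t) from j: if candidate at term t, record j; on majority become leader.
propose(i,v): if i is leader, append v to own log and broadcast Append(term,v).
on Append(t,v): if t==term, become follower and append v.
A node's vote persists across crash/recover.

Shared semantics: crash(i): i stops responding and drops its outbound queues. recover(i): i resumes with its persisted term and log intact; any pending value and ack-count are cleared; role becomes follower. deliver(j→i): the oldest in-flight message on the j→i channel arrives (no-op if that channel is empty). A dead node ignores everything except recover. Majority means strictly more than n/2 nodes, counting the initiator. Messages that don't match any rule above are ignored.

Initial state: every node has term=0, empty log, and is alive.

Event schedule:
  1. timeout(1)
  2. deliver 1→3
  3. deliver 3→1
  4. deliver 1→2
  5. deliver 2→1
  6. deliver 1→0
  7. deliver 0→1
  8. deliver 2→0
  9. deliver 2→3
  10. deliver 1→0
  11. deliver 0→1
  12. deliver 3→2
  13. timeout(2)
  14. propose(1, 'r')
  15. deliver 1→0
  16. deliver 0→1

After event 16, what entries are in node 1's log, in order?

r

e1 timeout(1): 1[cand,t=1,-]
e2 deliver 1→3: 3[foll,t=1,-]
e3 deliver 3→1: ·
e4 deliver 1→2: 2[foll,t=1,-]
e5 deliver 2→1: 1[lead,t=1,-]
e6 deliver 1→0: 0[foll,t=1,-]
e7 deliver 0→1: ·
e8 deliver 2→0: ·
e9 deliver 2→3: ·
e10 deliver 1→0: ·
e11 deliver 0→1: ·
e12 deliver 3→2: ·
e13 timeout(2): 2[cand,t=2,-]
e14 propose(1,'r'): 1[lead,t=1,r]
e15 deliver 1→0: 0[foll,t=1,r]
e16 deliver 0→1: ·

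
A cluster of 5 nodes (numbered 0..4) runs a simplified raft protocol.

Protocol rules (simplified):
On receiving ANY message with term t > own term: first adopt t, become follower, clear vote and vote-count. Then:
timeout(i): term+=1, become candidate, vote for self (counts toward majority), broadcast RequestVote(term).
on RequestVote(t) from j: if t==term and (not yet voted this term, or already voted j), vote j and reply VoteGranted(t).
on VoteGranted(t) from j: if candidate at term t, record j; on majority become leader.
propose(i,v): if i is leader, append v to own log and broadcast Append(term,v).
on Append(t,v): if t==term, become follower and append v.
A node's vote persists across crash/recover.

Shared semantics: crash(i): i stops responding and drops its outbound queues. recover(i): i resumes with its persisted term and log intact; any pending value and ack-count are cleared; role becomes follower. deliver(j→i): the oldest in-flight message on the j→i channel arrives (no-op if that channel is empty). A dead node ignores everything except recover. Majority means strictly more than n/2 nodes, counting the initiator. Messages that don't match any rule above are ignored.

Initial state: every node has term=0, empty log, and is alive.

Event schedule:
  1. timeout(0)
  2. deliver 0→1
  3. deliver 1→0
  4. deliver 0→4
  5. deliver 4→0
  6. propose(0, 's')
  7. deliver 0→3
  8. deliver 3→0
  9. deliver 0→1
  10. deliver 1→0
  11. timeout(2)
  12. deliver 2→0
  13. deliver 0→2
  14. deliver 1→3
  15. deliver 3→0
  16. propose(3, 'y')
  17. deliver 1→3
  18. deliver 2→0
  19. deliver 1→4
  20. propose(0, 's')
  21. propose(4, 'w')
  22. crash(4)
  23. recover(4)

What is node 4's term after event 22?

1

after 1 — timeout(0): n0:cand/t1/[-]
after 2 — deliver 0→1: n1:foll/t1/[-]
after 3 — deliver 1→0: ·
after 4 — deliver 0→4: n4:foll/t1/[-]
after 5 — deliver 4→0: n0:lead/t1/[-]
after 6 — propose(0,'s'): n0:lead/t1/[s]
after 7 — deliver 0→3: n3:foll/t1/[-]
after 8 — deliver 3→0: ·
after 9 — deliver 0→1: n1:foll/t1/[s]
after 10 — deliver 1→0: ·
after 11 — timeout(2): n2:cand/t1/[-]
after 12 — deliver 2→0: ·
after 13 — deliver 0→2: ·
after 14 — deliver 1→3: ·
after 15 — deliver 3→0: ·
after 16 — propose(3,'y'): ·
after 17 — deliver 1→3: ·
after 18 — deliver 2→0: ·
after 19 — deliver 1→4: ·
after 20 — propose(0,'s'): n0:lead/t1/[s,s]
after 21 — propose(4,'w'): ·
after 22 — crash(4): n4:✗foll/t1/[-]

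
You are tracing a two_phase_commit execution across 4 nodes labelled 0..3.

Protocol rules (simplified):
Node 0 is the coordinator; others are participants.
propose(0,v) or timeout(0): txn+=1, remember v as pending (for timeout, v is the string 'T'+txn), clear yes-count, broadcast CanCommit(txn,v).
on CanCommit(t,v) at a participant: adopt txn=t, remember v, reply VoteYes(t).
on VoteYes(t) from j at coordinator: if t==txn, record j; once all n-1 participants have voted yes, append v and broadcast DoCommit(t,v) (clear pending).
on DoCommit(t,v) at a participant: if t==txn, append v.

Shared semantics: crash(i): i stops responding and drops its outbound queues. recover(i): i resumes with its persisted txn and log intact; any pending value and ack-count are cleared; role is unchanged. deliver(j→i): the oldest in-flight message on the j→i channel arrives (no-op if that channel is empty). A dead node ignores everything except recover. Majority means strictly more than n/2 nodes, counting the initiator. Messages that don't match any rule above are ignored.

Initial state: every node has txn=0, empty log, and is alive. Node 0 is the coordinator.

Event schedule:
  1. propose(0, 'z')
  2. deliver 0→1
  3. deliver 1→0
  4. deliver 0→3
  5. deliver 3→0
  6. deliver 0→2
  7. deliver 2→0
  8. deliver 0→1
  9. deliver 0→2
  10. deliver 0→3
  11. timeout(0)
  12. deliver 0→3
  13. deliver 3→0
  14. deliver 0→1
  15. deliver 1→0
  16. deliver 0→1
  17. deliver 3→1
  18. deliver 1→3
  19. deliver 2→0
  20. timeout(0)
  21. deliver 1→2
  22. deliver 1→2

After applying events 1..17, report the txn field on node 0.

after 1 — propose(0,'z'): n0:coor/t1/[-]
after 2 — deliver 0→1: n1:part/t1/[-]
after 3 — deliver 1→0: ·
after 4 — deliver 0→3: n3:part/t1/[-]
after 5 — deliver 3→0: ·
after 6 — deliver 0→2: n2:part/t1/[-]
after 7 — deliver 2→0: n0:coor/t1/[z]
after 8 — deliver 0→1: n1:part/t1/[z]
after 9 — deliver 0→2: n2:part/t1/[z]
after 10 — deliver 0→3: n3:part/t1/[z]
after 11 — timeout(0): n0:coor/t2/[z]
after 12 — deliver 0→3: n3:part/t2/[z]
after 13 — deliver 3→0: ·
after 14 — deliver 0→1: n1:part/t2/[z]
after 15 — deliver 1→0: ·
after 16 — deliver 0→1: ·
after 17 — deliver 3→1: ·

2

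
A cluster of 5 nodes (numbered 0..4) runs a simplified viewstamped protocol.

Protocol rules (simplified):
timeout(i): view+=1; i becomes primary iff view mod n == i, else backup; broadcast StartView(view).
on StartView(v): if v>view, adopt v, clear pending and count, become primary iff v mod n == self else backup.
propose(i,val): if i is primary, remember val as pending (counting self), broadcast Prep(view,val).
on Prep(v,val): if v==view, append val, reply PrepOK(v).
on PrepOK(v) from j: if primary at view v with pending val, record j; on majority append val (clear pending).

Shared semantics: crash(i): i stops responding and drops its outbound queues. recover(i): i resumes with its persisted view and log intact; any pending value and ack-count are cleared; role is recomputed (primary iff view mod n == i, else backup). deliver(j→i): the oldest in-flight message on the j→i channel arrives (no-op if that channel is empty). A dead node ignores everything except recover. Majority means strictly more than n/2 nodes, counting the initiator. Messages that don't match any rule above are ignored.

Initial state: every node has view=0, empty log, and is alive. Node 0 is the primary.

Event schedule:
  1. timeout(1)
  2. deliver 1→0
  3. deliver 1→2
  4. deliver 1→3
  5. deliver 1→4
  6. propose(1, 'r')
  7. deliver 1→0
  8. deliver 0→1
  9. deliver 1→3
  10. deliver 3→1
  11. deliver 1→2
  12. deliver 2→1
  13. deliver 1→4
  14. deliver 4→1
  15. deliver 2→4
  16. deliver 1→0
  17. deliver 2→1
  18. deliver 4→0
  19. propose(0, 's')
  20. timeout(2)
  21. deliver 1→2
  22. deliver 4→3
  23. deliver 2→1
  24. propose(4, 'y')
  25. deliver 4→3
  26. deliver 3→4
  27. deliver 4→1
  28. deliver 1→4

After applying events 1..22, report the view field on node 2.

2

1. timeout(1):  <1:prim v1 ->
2. deliver 1→0:  <0:back v1 ->
3. deliver 1→2:  <2:back v1 ->
4. deliver 1→3:  <3:back v1 ->
5. deliver 1→4:  <4:back v1 ->
6. propose(1,'r'):  nop
7. deliver 1→0:  <0:back v1 r>
8. deliver 0→1:  nop
9. deliver 1→3:  <3:back v1 r>
10. deliver 3→1:  <1:prim v1 r>
11. deliver 1→2:  <2:back v1 r>
12. deliver 2→1:  nop
13. deliver 1→4:  <4:back v1 r>
14. deliver 4→1:  nop
15. deliver 2→4:  nop
16. deliver 1→0:  nop
17. deliver 2→1:  nop
18. deliver 4→0:  nop
19. propose(0,'s'):  nop
20. timeout(2):  <2:prim v2 r>
21. deliver 1→2:  nop
22. deliver 4→3:  nop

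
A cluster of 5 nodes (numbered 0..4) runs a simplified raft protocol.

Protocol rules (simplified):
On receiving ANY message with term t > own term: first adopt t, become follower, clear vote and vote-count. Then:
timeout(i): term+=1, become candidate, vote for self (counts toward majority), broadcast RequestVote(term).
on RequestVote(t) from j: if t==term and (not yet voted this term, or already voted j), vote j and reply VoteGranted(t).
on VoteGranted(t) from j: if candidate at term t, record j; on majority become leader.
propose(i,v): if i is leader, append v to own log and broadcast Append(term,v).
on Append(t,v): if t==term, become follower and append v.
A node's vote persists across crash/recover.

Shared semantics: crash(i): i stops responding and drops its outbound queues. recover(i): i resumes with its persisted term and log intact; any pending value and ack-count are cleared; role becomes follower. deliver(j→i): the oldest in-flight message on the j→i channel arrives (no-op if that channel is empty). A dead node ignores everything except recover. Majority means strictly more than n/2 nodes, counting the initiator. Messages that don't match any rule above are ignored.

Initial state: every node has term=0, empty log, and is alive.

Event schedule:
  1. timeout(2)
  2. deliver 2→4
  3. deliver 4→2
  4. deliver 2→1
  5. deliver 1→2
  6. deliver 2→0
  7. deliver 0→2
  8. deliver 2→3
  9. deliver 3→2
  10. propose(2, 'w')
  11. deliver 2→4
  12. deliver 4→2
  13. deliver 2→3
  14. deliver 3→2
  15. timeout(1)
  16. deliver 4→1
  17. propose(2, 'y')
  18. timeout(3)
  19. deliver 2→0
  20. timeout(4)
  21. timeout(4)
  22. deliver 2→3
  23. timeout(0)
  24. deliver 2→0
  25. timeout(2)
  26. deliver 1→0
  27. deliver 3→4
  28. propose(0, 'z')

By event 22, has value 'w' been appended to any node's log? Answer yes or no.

yes

1. timeout(2):  <2:cand t1 ->
2. deliver 2→4:  <4:foll t1 ->
3. deliver 4→2:  nop
4. deliver 2→1:  <1:foll t1 ->
5. deliver 1→2:  <2:lead t1 ->
6. deliver 2→0:  <0:foll t1 ->
7. deliver 0→2:  nop
8. deliver 2→3:  <3:foll t1 ->
9. deliver 3→2:  nop
10. propose(2,'w'):  <2:lead t1 w>
11. deliver 2→4:  <4:foll t1 w>
12. deliver 4→2:  nop
13. deliver 2→3:  <3:foll t1 w>
14. deliver 3→2:  nop
15. timeout(1):  <1:cand t2 ->
16. deliver 4→1:  nop
17. propose(2,'y'):  <2:lead t1 w,y>
18. timeout(3):  <3:cand t2 w>
19. deliver 2→0:  <0:foll t1 w>
20. timeout(4):  <4:cand t2 w>
21. timeout(4):  <4:cand t3 w>
22. deliver 2→3:  nop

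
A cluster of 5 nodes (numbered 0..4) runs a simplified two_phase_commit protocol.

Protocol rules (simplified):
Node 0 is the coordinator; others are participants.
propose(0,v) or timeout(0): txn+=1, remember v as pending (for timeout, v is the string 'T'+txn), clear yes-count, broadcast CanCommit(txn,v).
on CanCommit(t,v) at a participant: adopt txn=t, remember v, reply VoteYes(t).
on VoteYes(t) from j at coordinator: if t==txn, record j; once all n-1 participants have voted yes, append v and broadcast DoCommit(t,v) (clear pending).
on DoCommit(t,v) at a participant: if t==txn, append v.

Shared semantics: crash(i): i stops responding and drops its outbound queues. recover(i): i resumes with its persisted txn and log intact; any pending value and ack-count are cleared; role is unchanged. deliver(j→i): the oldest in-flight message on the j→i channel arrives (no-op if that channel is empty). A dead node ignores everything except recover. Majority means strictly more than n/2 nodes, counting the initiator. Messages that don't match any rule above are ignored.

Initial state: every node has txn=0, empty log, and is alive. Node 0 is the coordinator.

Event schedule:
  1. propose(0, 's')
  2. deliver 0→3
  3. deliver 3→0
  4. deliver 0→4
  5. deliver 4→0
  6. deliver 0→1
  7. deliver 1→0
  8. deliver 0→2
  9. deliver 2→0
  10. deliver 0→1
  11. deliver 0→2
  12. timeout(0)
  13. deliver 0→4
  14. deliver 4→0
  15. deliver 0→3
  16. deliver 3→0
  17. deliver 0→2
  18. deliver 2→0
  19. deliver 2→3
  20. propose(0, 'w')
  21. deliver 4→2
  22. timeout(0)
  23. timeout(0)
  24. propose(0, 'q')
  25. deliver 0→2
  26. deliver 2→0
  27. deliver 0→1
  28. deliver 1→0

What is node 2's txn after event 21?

2

e1 propose(0,'s'): 0[coor,t=1,-]
e2 deliver 0→3: 3[part,t=1,-]
e3 deliver 3→0: ·
e4 deliver 0→4: 4[part,t=1,-]
e5 deliver 4→0: ·
e6 deliver 0→1: 1[part,t=1,-]
e7 deliver 1→0: ·
e8 deliver 0→2: 2[part,t=1,-]
e9 deliver 2→0: 0[coor,t=1,s]
e10 deliver 0→1: 1[part,t=1,s]
e11 deliver 0→2: 2[part,t=1,s]
e12 timeout(0): 0[coor,t=2,s]
e13 deliver 0→4: 4[part,t=1,s]
e14 deliver 4→0: ·
e15 deliver 0→3: 3[part,t=1,s]
e16 deliver 3→0: ·
e17 deliver 0→2: 2[part,t=2,s]
e18 deliver 2→0: ·
e19 deliver 2→3: ·
e20 propose(0,'w'): 0[coor,t=3,s]
e21 deliver 4→2: ·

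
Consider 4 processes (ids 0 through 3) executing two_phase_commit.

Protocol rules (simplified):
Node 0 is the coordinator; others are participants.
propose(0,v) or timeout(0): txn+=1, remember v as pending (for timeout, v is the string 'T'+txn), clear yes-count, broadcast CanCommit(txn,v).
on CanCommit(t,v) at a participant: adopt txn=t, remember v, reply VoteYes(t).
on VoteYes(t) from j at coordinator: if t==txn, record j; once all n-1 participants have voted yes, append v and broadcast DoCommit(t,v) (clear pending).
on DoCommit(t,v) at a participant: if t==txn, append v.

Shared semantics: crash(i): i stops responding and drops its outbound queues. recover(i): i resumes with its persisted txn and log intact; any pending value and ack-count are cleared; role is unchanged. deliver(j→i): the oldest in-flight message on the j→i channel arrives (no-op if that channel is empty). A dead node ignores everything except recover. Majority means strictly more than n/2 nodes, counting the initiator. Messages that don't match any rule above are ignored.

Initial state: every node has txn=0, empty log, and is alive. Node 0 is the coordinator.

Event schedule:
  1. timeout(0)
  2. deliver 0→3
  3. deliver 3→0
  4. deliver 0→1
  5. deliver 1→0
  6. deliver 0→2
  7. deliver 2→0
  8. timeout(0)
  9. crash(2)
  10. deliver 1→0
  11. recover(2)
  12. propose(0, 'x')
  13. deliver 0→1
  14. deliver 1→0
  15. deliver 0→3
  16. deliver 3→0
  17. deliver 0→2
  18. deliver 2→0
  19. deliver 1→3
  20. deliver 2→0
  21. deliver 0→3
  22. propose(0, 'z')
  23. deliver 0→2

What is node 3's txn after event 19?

[1] timeout(0) → N0(coor t1 [-])
[2] deliver 0→3 → N3(part t1 [-])
[3] deliver 3→0 → ∅
[4] deliver 0→1 → N1(part t1 [-])
[5] deliver 1→0 → ∅
[6] deliver 0→2 → N2(part t1 [-])
[7] deliver 2→0 → N0(coor t1 [T1])
[8] timeout(0) → N0(coor t2 [T1])
[9] crash(2) → N2(✗part t1 [-])
[10] deliver 1→0 → ∅
[11] recover(2) → N2(part t1 [-])
[12] propose(0,'x') → N0(coor t3 [T1])
[13] deliver 0→1 → N1(part t1 [T1])
[14] deliver 1→0 → ∅
[15] deliver 0→3 → N3(part t1 [T1])
[16] deliver 3→0 → ∅
[17] deliver 0→2 → N2(part t1 [T1])
[18] deliver 2→0 → ∅
[19] deliver 1→3 → ∅

1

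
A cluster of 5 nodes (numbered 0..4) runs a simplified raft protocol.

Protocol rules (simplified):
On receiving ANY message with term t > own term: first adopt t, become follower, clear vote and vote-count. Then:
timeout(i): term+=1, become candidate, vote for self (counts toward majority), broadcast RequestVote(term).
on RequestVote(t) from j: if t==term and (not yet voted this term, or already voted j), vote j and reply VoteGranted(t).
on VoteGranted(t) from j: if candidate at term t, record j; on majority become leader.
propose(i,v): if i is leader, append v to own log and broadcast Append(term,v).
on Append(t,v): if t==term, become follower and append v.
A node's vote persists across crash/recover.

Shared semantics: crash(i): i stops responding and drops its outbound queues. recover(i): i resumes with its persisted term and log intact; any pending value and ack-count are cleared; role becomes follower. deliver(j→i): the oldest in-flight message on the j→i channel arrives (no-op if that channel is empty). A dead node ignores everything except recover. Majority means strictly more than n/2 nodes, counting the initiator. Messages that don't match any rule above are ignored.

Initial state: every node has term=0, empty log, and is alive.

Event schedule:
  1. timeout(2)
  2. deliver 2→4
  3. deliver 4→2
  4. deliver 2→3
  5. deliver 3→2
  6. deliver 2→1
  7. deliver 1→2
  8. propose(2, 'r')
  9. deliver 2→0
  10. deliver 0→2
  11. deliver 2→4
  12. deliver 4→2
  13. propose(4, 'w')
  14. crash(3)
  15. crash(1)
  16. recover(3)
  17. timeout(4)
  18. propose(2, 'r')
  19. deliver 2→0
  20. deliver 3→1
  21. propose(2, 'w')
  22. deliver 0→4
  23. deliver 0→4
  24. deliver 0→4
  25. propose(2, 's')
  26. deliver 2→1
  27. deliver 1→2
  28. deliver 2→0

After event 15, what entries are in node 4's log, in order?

after 1 — timeout(2): n2:cand/t1/[-]
after 2 — deliver 2→4: n4:foll/t1/[-]
after 3 — deliver 4→2: ·
after 4 — deliver 2→3: n3:foll/t1/[-]
after 5 — deliver 3→2: n2:lead/t1/[-]
after 6 — deliver 2→1: n1:foll/t1/[-]
after 7 — deliver 1→2: ·
after 8 — propose(2,'r'): n2:lead/t1/[r]
after 9 — deliver 2→0: n0:foll/t1/[-]
after 10 — deliver 0→2: ·
after 11 — deliver 2→4: n4:foll/t1/[r]
after 12 — deliver 4→2: ·
after 13 — propose(4,'w'): ·
after 14 — crash(3): n3:✗foll/t1/[-]
after 15 — crash(1): n1:✗foll/t1/[-]

r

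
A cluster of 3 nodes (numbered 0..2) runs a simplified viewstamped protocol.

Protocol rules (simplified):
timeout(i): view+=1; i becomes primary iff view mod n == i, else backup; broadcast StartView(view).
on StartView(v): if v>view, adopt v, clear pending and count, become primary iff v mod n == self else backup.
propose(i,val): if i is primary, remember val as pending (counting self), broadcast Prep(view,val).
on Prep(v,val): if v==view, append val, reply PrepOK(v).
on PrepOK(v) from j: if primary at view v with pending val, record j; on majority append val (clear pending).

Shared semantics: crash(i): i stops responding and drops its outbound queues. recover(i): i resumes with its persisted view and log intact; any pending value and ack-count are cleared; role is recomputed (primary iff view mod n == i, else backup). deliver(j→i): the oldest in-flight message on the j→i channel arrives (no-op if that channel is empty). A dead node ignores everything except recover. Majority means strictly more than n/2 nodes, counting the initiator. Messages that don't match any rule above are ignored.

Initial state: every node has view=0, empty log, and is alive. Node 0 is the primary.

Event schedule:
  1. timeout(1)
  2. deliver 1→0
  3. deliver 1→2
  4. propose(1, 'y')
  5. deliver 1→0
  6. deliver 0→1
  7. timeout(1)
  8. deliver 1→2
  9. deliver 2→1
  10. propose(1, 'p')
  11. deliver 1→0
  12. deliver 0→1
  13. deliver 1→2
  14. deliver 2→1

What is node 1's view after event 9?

step 1 timeout(1): 1={prim,v=1,log=-}
step 2 deliver 1→0: 0={back,v=1,log=-}
step 3 deliver 1→2: 2={back,v=1,log=-}
step 4 propose(1,'y'): —
step 5 deliver 1→0: 0={back,v=1,log=y}
step 6 deliver 0→1: 1={prim,v=1,log=y}
step 7 timeout(1): 1={back,v=2,log=y}
step 8 deliver 1→2: 2={back,v=1,log=y}
step 9 deliver 2→1: —

2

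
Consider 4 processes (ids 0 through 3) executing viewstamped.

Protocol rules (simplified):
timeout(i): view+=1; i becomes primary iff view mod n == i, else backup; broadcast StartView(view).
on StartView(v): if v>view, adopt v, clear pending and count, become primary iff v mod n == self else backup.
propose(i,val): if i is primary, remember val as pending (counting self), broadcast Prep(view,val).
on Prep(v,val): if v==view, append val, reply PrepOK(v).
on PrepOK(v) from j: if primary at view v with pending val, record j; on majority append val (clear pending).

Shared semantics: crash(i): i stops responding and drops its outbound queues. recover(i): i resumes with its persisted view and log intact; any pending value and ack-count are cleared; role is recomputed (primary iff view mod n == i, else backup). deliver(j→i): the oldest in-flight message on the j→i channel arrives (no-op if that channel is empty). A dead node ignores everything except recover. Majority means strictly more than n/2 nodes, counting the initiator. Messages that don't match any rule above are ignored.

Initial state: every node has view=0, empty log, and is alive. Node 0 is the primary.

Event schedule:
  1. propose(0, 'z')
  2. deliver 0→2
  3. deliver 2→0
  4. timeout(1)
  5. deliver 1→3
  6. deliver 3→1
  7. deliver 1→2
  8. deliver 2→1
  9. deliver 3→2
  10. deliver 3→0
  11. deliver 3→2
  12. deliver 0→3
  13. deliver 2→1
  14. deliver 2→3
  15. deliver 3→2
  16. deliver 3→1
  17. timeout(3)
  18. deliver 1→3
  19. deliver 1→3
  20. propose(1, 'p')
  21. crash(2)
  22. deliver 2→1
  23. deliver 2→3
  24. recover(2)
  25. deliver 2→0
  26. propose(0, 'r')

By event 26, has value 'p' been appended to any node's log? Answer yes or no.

[1] propose(0,'z') → ∅
[2] deliver 0→2 → N2(back v0 [z])
[3] deliver 2→0 → ∅
[4] timeout(1) → N1(prim v1 [-])
[5] deliver 1→3 → N3(back v1 [-])
[6] deliver 3→1 → ∅
[7] deliver 1→2 → N2(back v1 [z])
[8] deliver 2→1 → ∅
[9] deliver 3→2 → ∅
[10] deliver 3→0 → ∅
[11] deliver 3→2 → ∅
[12] deliver 0→3 → ∅
[13] deliver 2→1 → ∅
[14] deliver 2→3 → ∅
[15] deliver 3→2 → ∅
[16] deliver 3→1 → ∅
[17] timeout(3) → N3(back v2 [-])
[18] deliver 1→3 → ∅
[19] deliver 1→3 → ∅
[20] propose(1,'p') → ∅
[21] crash(2) → N2(✗back v1 [z])
[22] deliver 2→1 → ∅
[23] deliver 2→3 → ∅
[24] recover(2) → N2(back v1 [z])
[25] deliver 2→0 → ∅
[26] propose(0,'r') → ∅

no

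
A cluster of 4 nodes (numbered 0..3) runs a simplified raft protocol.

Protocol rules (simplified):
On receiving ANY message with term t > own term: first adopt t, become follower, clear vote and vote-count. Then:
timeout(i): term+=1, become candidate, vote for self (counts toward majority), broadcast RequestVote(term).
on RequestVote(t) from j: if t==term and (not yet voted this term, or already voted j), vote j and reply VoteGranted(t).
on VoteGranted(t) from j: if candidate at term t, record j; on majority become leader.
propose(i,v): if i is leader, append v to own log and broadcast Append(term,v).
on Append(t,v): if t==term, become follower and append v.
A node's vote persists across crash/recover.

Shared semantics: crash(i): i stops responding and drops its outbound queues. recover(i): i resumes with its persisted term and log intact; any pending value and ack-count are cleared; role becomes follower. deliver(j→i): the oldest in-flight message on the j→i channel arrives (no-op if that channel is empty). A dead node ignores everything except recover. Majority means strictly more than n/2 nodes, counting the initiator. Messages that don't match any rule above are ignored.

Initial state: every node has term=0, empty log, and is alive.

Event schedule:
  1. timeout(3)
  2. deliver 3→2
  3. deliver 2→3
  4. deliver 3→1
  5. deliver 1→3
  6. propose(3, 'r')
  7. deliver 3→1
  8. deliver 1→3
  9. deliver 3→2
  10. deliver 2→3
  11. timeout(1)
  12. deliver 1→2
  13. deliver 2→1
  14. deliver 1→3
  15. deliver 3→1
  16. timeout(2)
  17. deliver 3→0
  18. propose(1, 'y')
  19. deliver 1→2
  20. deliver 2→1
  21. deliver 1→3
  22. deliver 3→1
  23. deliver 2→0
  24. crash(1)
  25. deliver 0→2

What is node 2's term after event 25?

after 1 — timeout(3): n3:cand/t1/[-]
after 2 — deliver 3→2: n2:foll/t1/[-]
after 3 — deliver 2→3: ·
after 4 — deliver 3→1: n1:foll/t1/[-]
after 5 — deliver 1→3: n3:lead/t1/[-]
after 6 — propose(3,'r'): n3:lead/t1/[r]
after 7 — deliver 3→1: n1:foll/t1/[r]
after 8 — deliver 1→3: ·
after 9 — deliver 3→2: n2:foll/t1/[r]
after 10 — deliver 2→3: ·
after 11 — timeout(1): n1:cand/t2/[r]
after 12 — deliver 1→2: n2:foll/t2/[r]
after 13 — deliver 2→1: ·
after 14 — deliver 1→3: n3:foll/t2/[r]
after 15 — deliver 3→1: n1:lead/t2/[r]
after 16 — timeout(2): n2:cand/t3/[r]
after 17 — deliver 3→0: n0:foll/t1/[-]
after 18 — propose(1,'y'): n1:lead/t2/[r,y]
after 19 — deliver 1→2: ·
after 20 — deliver 2→1: n1:foll/t3/[r,y]
after 21 — deliver 1→3: n3:foll/t2/[r,y]
after 22 — deliver 3→1: ·
after 23 — deliver 2→0: n0:foll/t3/[-]
after 24 — crash(1): n1:✗foll/t3/[r,y]
after 25 — deliver 0→2: ·

3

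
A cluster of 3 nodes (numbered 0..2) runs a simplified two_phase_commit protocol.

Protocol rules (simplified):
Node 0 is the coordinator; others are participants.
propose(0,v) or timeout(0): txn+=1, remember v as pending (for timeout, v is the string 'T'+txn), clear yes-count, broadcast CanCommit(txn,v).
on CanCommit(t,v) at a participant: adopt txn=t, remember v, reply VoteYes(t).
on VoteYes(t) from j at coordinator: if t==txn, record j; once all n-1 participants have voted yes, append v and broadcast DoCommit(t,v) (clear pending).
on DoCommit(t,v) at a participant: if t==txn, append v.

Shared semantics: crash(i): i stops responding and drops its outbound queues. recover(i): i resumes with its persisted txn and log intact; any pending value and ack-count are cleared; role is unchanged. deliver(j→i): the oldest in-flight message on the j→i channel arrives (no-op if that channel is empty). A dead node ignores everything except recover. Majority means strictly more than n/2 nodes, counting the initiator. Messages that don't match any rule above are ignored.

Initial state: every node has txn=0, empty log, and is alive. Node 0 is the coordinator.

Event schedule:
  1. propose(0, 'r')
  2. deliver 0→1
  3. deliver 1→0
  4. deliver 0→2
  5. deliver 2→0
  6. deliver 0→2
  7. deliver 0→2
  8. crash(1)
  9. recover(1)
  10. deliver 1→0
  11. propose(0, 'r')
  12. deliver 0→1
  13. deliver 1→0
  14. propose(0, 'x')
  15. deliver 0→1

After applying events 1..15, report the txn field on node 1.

2

e1 propose(0,'r'): 0[coor,t=1,-]
e2 deliver 0→1: 1[part,t=1,-]
e3 deliver 1→0: ·
e4 deliver 0→2: 2[part,t=1,-]
e5 deliver 2→0: 0[coor,t=1,r]
e6 deliver 0→2: 2[part,t=1,r]
e7 deliver 0→2: ·
e8 crash(1): 1[✗part,t=1,-]
e9 recover(1): 1[part,t=1,-]
e10 deliver 1→0: ·
e11 propose(0,'r'): 0[coor,t=2,r]
e12 deliver 0→1: 1[part,t=1,r]
e13 deliver 1→0: ·
e14 propose(0,'x'): 0[coor,t=3,r]
e15 deliver 0→1: 1[part,t=2,r]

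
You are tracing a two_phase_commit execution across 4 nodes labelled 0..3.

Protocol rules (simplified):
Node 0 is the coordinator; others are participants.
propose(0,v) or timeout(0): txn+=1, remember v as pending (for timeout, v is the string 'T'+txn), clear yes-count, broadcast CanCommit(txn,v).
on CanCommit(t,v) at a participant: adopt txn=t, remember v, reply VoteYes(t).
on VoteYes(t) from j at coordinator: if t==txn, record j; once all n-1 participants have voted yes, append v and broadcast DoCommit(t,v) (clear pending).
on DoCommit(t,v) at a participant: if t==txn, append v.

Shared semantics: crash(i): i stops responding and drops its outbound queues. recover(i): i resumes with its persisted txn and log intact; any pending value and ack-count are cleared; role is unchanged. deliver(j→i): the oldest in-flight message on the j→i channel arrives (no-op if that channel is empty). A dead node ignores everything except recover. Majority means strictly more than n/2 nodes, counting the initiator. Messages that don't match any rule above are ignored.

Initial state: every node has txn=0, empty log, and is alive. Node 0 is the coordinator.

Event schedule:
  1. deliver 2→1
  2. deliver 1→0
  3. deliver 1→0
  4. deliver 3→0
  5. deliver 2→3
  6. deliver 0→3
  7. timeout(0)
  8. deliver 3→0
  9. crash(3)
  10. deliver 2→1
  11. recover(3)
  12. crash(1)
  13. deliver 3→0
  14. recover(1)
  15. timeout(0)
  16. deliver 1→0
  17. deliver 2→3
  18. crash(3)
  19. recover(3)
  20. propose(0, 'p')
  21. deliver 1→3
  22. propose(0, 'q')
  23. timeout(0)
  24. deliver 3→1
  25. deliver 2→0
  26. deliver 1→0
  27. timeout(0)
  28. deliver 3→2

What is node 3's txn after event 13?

step 1 deliver 2→1: —
step 2 deliver 1→0: —
step 3 deliver 1→0: —
step 4 deliver 3→0: —
step 5 deliver 2→3: —
step 6 deliver 0→3: —
step 7 timeout(0): 0={coor,t=1,log=-}
step 8 deliver 3→0: —
step 9 crash(3): 3={✗part,t=0,log=-}
step 10 deliver 2→1: —
step 11 recover(3): 3={part,t=0,log=-}
step 12 crash(1): 1={✗part,t=0,log=-}
step 13 deliver 3→0: —

0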